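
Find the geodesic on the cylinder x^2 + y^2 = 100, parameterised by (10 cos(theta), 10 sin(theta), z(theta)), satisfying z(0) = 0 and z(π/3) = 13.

Parameterise the cylinder of radius R = 10 as
    r(θ) = (10 cos θ, 10 sin θ, z(θ)).
The arc-length element is
    ds = sqrt(100 + (dz/dθ)^2) dθ,
so the Lagrangian is L = sqrt(100 + z'^2).
L depends on z' only, not on z or θ, so ∂L/∂z = 0 and
    ∂L/∂z' = z' / sqrt(100 + z'^2).
The Euler-Lagrange equation gives
    d/dθ( z' / sqrt(100 + z'^2) ) = 0,
so z' is constant. Integrating once:
    z(θ) = a θ + b,
a helix on the cylinder (a straight line when the cylinder is unrolled). The constants a, b are determined by the endpoint conditions.
With endpoint conditions z(0) = 0 and z(π/3) = 13: from z(0) = b we get b = 0, and a·π/3 + 0 = 13 gives a = 39/π, so
    z(θ) = (39/π) θ.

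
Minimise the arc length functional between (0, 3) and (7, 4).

Arc-length functional: J[y] = ∫ sqrt(1 + (y')^2) dx.
Lagrangian L = sqrt(1 + (y')^2) has no explicit y dependence, so ∂L/∂y = 0 and the Euler-Lagrange equation gives
    d/dx( y' / sqrt(1 + (y')^2) ) = 0  ⇒  y' / sqrt(1 + (y')^2) = const.
Hence y' is constant, so y(x) is affine.
Fitting the endpoints (0, 3) and (7, 4):
    slope m = (4 − 3) / (7 − 0) = 1/7,
    intercept c = 3 − m·0 = 3.
Extremal: y(x) = (1/7) x + 3.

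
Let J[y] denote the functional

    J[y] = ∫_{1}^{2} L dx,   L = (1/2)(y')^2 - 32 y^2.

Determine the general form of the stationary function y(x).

The Lagrangian is L = (1/2)(y')^2 - 32 y^2.
∂L/∂y = -64y.
∂L/∂y' = y'.
The Euler-Lagrange equation d/dx(∂L/∂y') − ∂L/∂y = 0 becomes:
    y'' + 64 y = 0
General solution: y(x) = A sin(8x) + B cos(8x), where A and B are arbitrary constants fixed by the endpoint conditions.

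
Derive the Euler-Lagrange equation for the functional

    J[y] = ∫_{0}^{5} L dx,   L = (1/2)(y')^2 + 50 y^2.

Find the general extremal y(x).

The Lagrangian is L = (1/2)(y')^2 + 50 y^2.
∂L/∂y = 100y.
∂L/∂y' = y'.
The Euler-Lagrange equation d/dx(∂L/∂y') − ∂L/∂y = 0 becomes:
    y'' - 100 y = 0
General solution: y(x) = A e^(10x) + B e^(-10x), where A and B are arbitrary constants fixed by the endpoint conditions.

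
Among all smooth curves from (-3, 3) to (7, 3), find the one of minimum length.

Arc-length functional: J[y] = ∫ sqrt(1 + (y')^2) dx.
Lagrangian L = sqrt(1 + (y')^2) has no explicit y dependence, so ∂L/∂y = 0 and the Euler-Lagrange equation gives
    d/dx( y' / sqrt(1 + (y')^2) ) = 0  ⇒  y' / sqrt(1 + (y')^2) = const.
Hence y' is constant, so y(x) is affine.
Fitting the endpoints (-3, 3) and (7, 3):
    slope m = (3 − 3) / (7 − (-3)) = 0,
    intercept c = 3 − m·(-3) = 3.
Extremal: y(x) = 3.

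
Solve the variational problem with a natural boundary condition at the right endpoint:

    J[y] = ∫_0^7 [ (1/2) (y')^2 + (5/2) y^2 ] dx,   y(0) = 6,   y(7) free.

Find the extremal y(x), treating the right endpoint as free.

The Lagrangian L = (1/2) (y')^2 + (5/2) y^2 gives
    ∂L/∂y = 5 y,   ∂L/∂y' = y'.
Euler-Lagrange: y'' − 5 y = 0.
With k = sqrt(5), the general solution is
    y(x) = A cosh(sqrt(5) x) + B sinh(sqrt(5) x).
Fixed left endpoint y(0) = 6 ⇒ A = 6.
The right endpoint x = 7 is free, so the natural (transversality) condition is ∂L/∂y' |_{x=7} = 0, i.e. y'(7) = 0.
Compute y'(x) = A k sinh(k x) + B k cosh(k x), so
    y'(7) = A k sinh(k·7) + B k cosh(k·7) = 0
    ⇒ B = −A tanh(k·7) = − 6 tanh(sqrt(5)·7).
Therefore the extremal is
    y(x) = 6 cosh(sqrt(5) x) − 6 tanh(sqrt(5)·7) sinh(sqrt(5) x).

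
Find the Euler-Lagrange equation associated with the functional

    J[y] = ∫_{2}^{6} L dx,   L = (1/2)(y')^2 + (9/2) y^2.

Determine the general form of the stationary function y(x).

The Lagrangian is L = (1/2)(y')^2 + (9/2) y^2.
∂L/∂y = 9y.
∂L/∂y' = y'.
The Euler-Lagrange equation d/dx(∂L/∂y') − ∂L/∂y = 0 becomes:
    y'' - 9 y = 0
General solution: y(x) = A e^(3x) + B e^(-3x), where A and B are arbitrary constants fixed by the endpoint conditions.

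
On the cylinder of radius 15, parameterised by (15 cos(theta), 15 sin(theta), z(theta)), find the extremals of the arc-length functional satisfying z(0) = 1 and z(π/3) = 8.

Parameterise the cylinder of radius R = 15 as
    r(θ) = (15 cos θ, 15 sin θ, z(θ)).
The arc-length element is
    ds = sqrt(225 + (dz/dθ)^2) dθ,
so the Lagrangian is L = sqrt(225 + z'^2).
L depends on z' only, not on z or θ, so ∂L/∂z = 0 and
    ∂L/∂z' = z' / sqrt(225 + z'^2).
The Euler-Lagrange equation gives
    d/dθ( z' / sqrt(225 + z'^2) ) = 0,
so z' is constant. Integrating once:
    z(θ) = a θ + b,
a helix on the cylinder (a straight line when the cylinder is unrolled). The constants a, b are determined by the endpoint conditions.
With endpoint conditions z(0) = 1 and z(π/3) = 8: from z(0) = b we get b = 1, and a·π/3 + 1 = 8 gives a = 21/π, so
    z(θ) = (21/π) θ + 1.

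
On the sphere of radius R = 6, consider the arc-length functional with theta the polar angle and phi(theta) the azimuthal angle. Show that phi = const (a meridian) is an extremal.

On the sphere of radius R = 6 with spherical coordinates (θ, φ), the induced metric is
    ds^2 = 36(dθ^2 + sin^2(θ) dφ^2).
Using θ as the parameter, the arc-length functional becomes
    J[φ] = ∫ 6 sqrt(1 + sin^2(θ) (dφ/dθ)^2) dθ.
So L = 6 sqrt(1 + sin^2(θ) φ'^2). Compute
    ∂L/∂φ = 0  (L has no explicit φ dependence),
    ∂L/∂φ' = 6 sin^2(θ) φ' / sqrt(1 + sin^2(θ) φ'^2).
For the candidate φ(θ) = c (constant), φ' = 0, so ∂L/∂φ' evaluated along the candidate vanishes, and ∂L/∂φ is identically zero. Hence
    d/dθ(∂L/∂φ') − ∂L/∂φ = 0
is satisfied. Therefore meridians φ = const are extremals of arc length — they are geodesics on the sphere.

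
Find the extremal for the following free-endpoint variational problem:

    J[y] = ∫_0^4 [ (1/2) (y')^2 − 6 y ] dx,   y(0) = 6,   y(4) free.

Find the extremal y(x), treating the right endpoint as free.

The Lagrangian L = (1/2) (y')^2 − 6 y gives
    ∂L/∂y = −6,   ∂L/∂y' = y'.
Euler-Lagrange: d/dx(y') − (−6) = 0, i.e. y'' + 6 = 0, so
    y(x) = −(6/2) x^2 + C1 x + C2.
Fixed left endpoint y(0) = 6 ⇒ C2 = 6.
The right endpoint x = 4 is free, so the natural (transversality) condition is ∂L/∂y' |_{x=4} = 0, i.e. y'(4) = 0.
Compute y'(x) = −6 x + C1, so y'(4) = −24 + C1 = 0 ⇒ C1 = 24.
Therefore the extremal is
    y(x) = −3 x^2 + 24 x + 6.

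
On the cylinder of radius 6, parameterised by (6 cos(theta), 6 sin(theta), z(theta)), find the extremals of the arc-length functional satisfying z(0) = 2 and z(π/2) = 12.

Parameterise the cylinder of radius R = 6 as
    r(θ) = (6 cos θ, 6 sin θ, z(θ)).
The arc-length element is
    ds = sqrt(36 + (dz/dθ)^2) dθ,
so the Lagrangian is L = sqrt(36 + z'^2).
L depends on z' only, not on z or θ, so ∂L/∂z = 0 and
    ∂L/∂z' = z' / sqrt(36 + z'^2).
The Euler-Lagrange equation gives
    d/dθ( z' / sqrt(36 + z'^2) ) = 0,
so z' is constant. Integrating once:
    z(θ) = a θ + b,
a helix on the cylinder (a straight line when the cylinder is unrolled). The constants a, b are determined by the endpoint conditions.
With endpoint conditions z(0) = 2 and z(π/2) = 12: from z(0) = b we get b = 2, and a·π/2 + 2 = 12 gives a = 20/π, so
    z(θ) = (20/π) θ + 2.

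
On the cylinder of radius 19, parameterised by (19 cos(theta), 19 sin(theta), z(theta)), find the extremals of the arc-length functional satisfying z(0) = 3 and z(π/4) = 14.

Parameterise the cylinder of radius R = 19 as
    r(θ) = (19 cos θ, 19 sin θ, z(θ)).
The arc-length element is
    ds = sqrt(361 + (dz/dθ)^2) dθ,
so the Lagrangian is L = sqrt(361 + z'^2).
L depends on z' only, not on z or θ, so ∂L/∂z = 0 and
    ∂L/∂z' = z' / sqrt(361 + z'^2).
The Euler-Lagrange equation gives
    d/dθ( z' / sqrt(361 + z'^2) ) = 0,
so z' is constant. Integrating once:
    z(θ) = a θ + b,
a helix on the cylinder (a straight line when the cylinder is unrolled). The constants a, b are determined by the endpoint conditions.
With endpoint conditions z(0) = 3 and z(π/4) = 14: from z(0) = b we get b = 3, and a·π/4 + 3 = 14 gives a = 44/π, so
    z(θ) = (44/π) θ + 3.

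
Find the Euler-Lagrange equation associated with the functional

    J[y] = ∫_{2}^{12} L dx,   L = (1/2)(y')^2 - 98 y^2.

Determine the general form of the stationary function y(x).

The Lagrangian is L = (1/2)(y')^2 - 98 y^2.
∂L/∂y = -196y.
∂L/∂y' = y'.
The Euler-Lagrange equation d/dx(∂L/∂y') − ∂L/∂y = 0 becomes:
    y'' + 196 y = 0
General solution: y(x) = A sin(14x) + B cos(14x), where A and B are arbitrary constants fixed by the endpoint conditions.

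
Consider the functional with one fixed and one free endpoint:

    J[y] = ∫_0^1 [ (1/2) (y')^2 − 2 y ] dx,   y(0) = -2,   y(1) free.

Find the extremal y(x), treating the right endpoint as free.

The Lagrangian L = (1/2) (y')^2 − 2 y gives
    ∂L/∂y = −2,   ∂L/∂y' = y'.
Euler-Lagrange: d/dx(y') − (−2) = 0, i.e. y'' + 2 = 0, so
    y(x) = −(2/2) x^2 + C1 x + C2.
Fixed left endpoint y(0) = -2 ⇒ C2 = -2.
The right endpoint x = 1 is free, so the natural (transversality) condition is ∂L/∂y' |_{x=1} = 0, i.e. y'(1) = 0.
Compute y'(x) = −2 x + C1, so y'(1) = −2 + C1 = 0 ⇒ C1 = 2.
Therefore the extremal is
    y(x) = −x^2 + 2 x − 2.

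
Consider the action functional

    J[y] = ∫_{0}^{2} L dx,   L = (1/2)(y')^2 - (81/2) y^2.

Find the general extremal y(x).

The Lagrangian is L = (1/2)(y')^2 - (81/2) y^2.
∂L/∂y = -81y.
∂L/∂y' = y'.
The Euler-Lagrange equation d/dx(∂L/∂y') − ∂L/∂y = 0 becomes:
    y'' + 81 y = 0
General solution: y(x) = A sin(9x) + B cos(9x), where A and B are arbitrary constants fixed by the endpoint conditions.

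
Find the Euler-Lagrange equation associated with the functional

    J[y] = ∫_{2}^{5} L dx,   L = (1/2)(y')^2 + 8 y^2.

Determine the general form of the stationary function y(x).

The Lagrangian is L = (1/2)(y')^2 + 8 y^2.
∂L/∂y = 16y.
∂L/∂y' = y'.
The Euler-Lagrange equation d/dx(∂L/∂y') − ∂L/∂y = 0 becomes:
    y'' - 16 y = 0
General solution: y(x) = A e^(4x) + B e^(-4x), where A and B are arbitrary constants fixed by the endpoint conditions.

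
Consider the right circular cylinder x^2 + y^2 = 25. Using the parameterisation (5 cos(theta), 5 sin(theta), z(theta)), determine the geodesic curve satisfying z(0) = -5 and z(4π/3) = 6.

Parameterise the cylinder of radius R = 5 as
    r(θ) = (5 cos θ, 5 sin θ, z(θ)).
The arc-length element is
    ds = sqrt(25 + (dz/dθ)^2) dθ,
so the Lagrangian is L = sqrt(25 + z'^2).
L depends on z' only, not on z or θ, so ∂L/∂z = 0 and
    ∂L/∂z' = z' / sqrt(25 + z'^2).
The Euler-Lagrange equation gives
    d/dθ( z' / sqrt(25 + z'^2) ) = 0,
so z' is constant. Integrating once:
    z(θ) = a θ + b,
a helix on the cylinder (a straight line when the cylinder is unrolled). The constants a, b are determined by the endpoint conditions.
With endpoint conditions z(0) = -5 and z(4π/3) = 6: from z(0) = b we get b = -5, and a·4π/3 + -5 = 6 gives a = 33/(4π), so
    z(θ) = (33/(4π)) θ − 5.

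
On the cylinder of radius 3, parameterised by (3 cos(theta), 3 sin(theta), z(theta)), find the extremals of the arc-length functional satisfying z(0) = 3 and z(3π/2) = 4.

Parameterise the cylinder of radius R = 3 as
    r(θ) = (3 cos θ, 3 sin θ, z(θ)).
The arc-length element is
    ds = sqrt(9 + (dz/dθ)^2) dθ,
so the Lagrangian is L = sqrt(9 + z'^2).
L depends on z' only, not on z or θ, so ∂L/∂z = 0 and
    ∂L/∂z' = z' / sqrt(9 + z'^2).
The Euler-Lagrange equation gives
    d/dθ( z' / sqrt(9 + z'^2) ) = 0,
so z' is constant. Integrating once:
    z(θ) = a θ + b,
a helix on the cylinder (a straight line when the cylinder is unrolled). The constants a, b are determined by the endpoint conditions.
With endpoint conditions z(0) = 3 and z(3π/2) = 4: from z(0) = b we get b = 3, and a·3π/2 + 3 = 4 gives a = 2/(3π), so
    z(θ) = (2/(3π)) θ + 3.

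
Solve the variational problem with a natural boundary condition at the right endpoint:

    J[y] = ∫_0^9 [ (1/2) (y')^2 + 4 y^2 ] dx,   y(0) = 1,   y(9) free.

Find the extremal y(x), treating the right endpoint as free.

The Lagrangian L = (1/2) (y')^2 + 4 y^2 gives
    ∂L/∂y = 8 y,   ∂L/∂y' = y'.
Euler-Lagrange: y'' − 8 y = 0.
With k = sqrt(8), the general solution is
    y(x) = A cosh(sqrt(8) x) + B sinh(sqrt(8) x).
Fixed left endpoint y(0) = 1 ⇒ A = 1.
The right endpoint x = 9 is free, so the natural (transversality) condition is ∂L/∂y' |_{x=9} = 0, i.e. y'(9) = 0.
Compute y'(x) = A k sinh(k x) + B k cosh(k x), so
    y'(9) = A k sinh(k·9) + B k cosh(k·9) = 0
    ⇒ B = −A tanh(k·9) = − tanh(sqrt(8)·9).
Therefore the extremal is
    y(x) = cosh(sqrt(8) x) − tanh(sqrt(8)·9) sinh(sqrt(8) x).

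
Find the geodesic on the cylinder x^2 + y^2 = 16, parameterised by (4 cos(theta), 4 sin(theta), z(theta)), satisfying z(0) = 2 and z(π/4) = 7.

Parameterise the cylinder of radius R = 4 as
    r(θ) = (4 cos θ, 4 sin θ, z(θ)).
The arc-length element is
    ds = sqrt(16 + (dz/dθ)^2) dθ,
so the Lagrangian is L = sqrt(16 + z'^2).
L depends on z' only, not on z or θ, so ∂L/∂z = 0 and
    ∂L/∂z' = z' / sqrt(16 + z'^2).
The Euler-Lagrange equation gives
    d/dθ( z' / sqrt(16 + z'^2) ) = 0,
so z' is constant. Integrating once:
    z(θ) = a θ + b,
a helix on the cylinder (a straight line when the cylinder is unrolled). The constants a, b are determined by the endpoint conditions.
With endpoint conditions z(0) = 2 and z(π/4) = 7: from z(0) = b we get b = 2, and a·π/4 + 2 = 7 gives a = 20/π, so
    z(θ) = (20/π) θ + 2.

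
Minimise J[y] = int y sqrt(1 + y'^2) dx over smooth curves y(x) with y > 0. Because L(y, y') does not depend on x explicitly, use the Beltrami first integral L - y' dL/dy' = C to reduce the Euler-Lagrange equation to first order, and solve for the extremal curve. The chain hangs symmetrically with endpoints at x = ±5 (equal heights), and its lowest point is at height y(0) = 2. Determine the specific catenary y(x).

The Lagrangian L(y, y') = y sqrt(1 + y'^2) has no explicit x dependence, so the Beltrami identity applies:
    L − y' ∂L/∂y' = C.
Compute ∂L/∂y' = y · y' / sqrt(1 + y'^2). Then
    L − y' ∂L/∂y'
    = y sqrt(1 + y'^2) − y · y'^2 / sqrt(1 + y'^2)
    = y (1 + y'^2 − y'^2) / sqrt(1 + y'^2)
    = y / sqrt(1 + y'^2) = C.
Squaring gives y^2 = C^2 (1 + y'^2), i.e.
    y'^2 = y^2 / C^2 − 1.
Separating variables,
    dy / sqrt(y^2 − C^2) = dx / C,
and integrating gives arccosh(y / C) = (x − a)/C, so
    y(x) = C cosh((x − a)/C),
the catenary. The constants C and a are fixed by the two endpoint conditions (and, for the hanging-chain problem, the length constraint selects C).
Now fit the given data. The endpoints x = ±5 are symmetric at equal height, so the catenary is even about its minimum: a = 0 and y(x) = C cosh(x/C). The lowest point is y(0) = C cosh(0) = C, and we are told y(0) = 2, so C = 2. Therefore
    y(x) = 2 cosh(x/2),
and at the endpoints
    y(±5) = 2 cosh(5/2).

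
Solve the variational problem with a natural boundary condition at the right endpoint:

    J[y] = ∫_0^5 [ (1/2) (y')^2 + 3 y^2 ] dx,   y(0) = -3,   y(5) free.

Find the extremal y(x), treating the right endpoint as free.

The Lagrangian L = (1/2) (y')^2 + 3 y^2 gives
    ∂L/∂y = 6 y,   ∂L/∂y' = y'.
Euler-Lagrange: y'' − 6 y = 0.
With k = sqrt(6), the general solution is
    y(x) = A cosh(sqrt(6) x) + B sinh(sqrt(6) x).
Fixed left endpoint y(0) = -3 ⇒ A = -3.
The right endpoint x = 5 is free, so the natural (transversality) condition is ∂L/∂y' |_{x=5} = 0, i.e. y'(5) = 0.
Compute y'(x) = A k sinh(k x) + B k cosh(k x), so
    y'(5) = A k sinh(k·5) + B k cosh(k·5) = 0
    ⇒ B = −A tanh(k·5) = 3 tanh(sqrt(6)·5).
Therefore the extremal is
    y(x) = −3 cosh(sqrt(6) x) + 3 tanh(sqrt(6)·5) sinh(sqrt(6) x).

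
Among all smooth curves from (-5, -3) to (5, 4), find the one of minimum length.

Arc-length functional: J[y] = ∫ sqrt(1 + (y')^2) dx.
Lagrangian L = sqrt(1 + (y')^2) has no explicit y dependence, so ∂L/∂y = 0 and the Euler-Lagrange equation gives
    d/dx( y' / sqrt(1 + (y')^2) ) = 0  ⇒  y' / sqrt(1 + (y')^2) = const.
Hence y' is constant, so y(x) is affine.
Fitting the endpoints (-5, -3) and (5, 4):
    slope m = (4 − (-3)) / (5 − (-5)) = 7/10,
    intercept c = (-3) − m·(-5) = 1/2.
Extremal: y(x) = (7/10) x + 1/2.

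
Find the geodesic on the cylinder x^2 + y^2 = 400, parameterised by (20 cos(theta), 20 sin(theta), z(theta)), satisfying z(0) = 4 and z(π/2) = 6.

Parameterise the cylinder of radius R = 20 as
    r(θ) = (20 cos θ, 20 sin θ, z(θ)).
The arc-length element is
    ds = sqrt(400 + (dz/dθ)^2) dθ,
so the Lagrangian is L = sqrt(400 + z'^2).
L depends on z' only, not on z or θ, so ∂L/∂z = 0 and
    ∂L/∂z' = z' / sqrt(400 + z'^2).
The Euler-Lagrange equation gives
    d/dθ( z' / sqrt(400 + z'^2) ) = 0,
so z' is constant. Integrating once:
    z(θ) = a θ + b,
a helix on the cylinder (a straight line when the cylinder is unrolled). The constants a, b are determined by the endpoint conditions.
With endpoint conditions z(0) = 4 and z(π/2) = 6: from z(0) = b we get b = 4, and a·π/2 + 4 = 6 gives a = 4/π, so
    z(θ) = (4/π) θ + 4.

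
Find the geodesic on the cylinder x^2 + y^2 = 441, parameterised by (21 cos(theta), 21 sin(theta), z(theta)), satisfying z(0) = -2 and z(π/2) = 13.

Parameterise the cylinder of radius R = 21 as
    r(θ) = (21 cos θ, 21 sin θ, z(θ)).
The arc-length element is
    ds = sqrt(441 + (dz/dθ)^2) dθ,
so the Lagrangian is L = sqrt(441 + z'^2).
L depends on z' only, not on z or θ, so ∂L/∂z = 0 and
    ∂L/∂z' = z' / sqrt(441 + z'^2).
The Euler-Lagrange equation gives
    d/dθ( z' / sqrt(441 + z'^2) ) = 0,
so z' is constant. Integrating once:
    z(θ) = a θ + b,
a helix on the cylinder (a straight line when the cylinder is unrolled). The constants a, b are determined by the endpoint conditions.
With endpoint conditions z(0) = -2 and z(π/2) = 13: from z(0) = b we get b = -2, and a·π/2 + -2 = 13 gives a = 30/π, so
    z(θ) = (30/π) θ − 2.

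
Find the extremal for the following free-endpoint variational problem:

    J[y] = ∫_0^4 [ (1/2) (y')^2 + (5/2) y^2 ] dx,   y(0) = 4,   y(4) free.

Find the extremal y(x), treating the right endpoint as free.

The Lagrangian L = (1/2) (y')^2 + (5/2) y^2 gives
    ∂L/∂y = 5 y,   ∂L/∂y' = y'.
Euler-Lagrange: y'' − 5 y = 0.
With k = sqrt(5), the general solution is
    y(x) = A cosh(sqrt(5) x) + B sinh(sqrt(5) x).
Fixed left endpoint y(0) = 4 ⇒ A = 4.
The right endpoint x = 4 is free, so the natural (transversality) condition is ∂L/∂y' |_{x=4} = 0, i.e. y'(4) = 0.
Compute y'(x) = A k sinh(k x) + B k cosh(k x), so
    y'(4) = A k sinh(k·4) + B k cosh(k·4) = 0
    ⇒ B = −A tanh(k·4) = − 4 tanh(sqrt(5)·4).
Therefore the extremal is
    y(x) = 4 cosh(sqrt(5) x) − 4 tanh(sqrt(5)·4) sinh(sqrt(5) x).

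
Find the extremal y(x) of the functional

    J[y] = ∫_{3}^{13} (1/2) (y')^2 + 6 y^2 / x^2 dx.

The Lagrangian is L = (1/2) (y')^2 + 6 y^2 / x^2.
Compute ∂L/∂y = 12y/x^2, ∂L/∂y' = y'.
The Euler-Lagrange equation d/dx(∂L/∂y') − ∂L/∂y = 0 reduces to
    y'' − 12/x^2 · y = 0  (x > 0).
Its general solution is
    y(x) = A x^4 + B x^(-3),
with A, B fixed by the endpoint conditions.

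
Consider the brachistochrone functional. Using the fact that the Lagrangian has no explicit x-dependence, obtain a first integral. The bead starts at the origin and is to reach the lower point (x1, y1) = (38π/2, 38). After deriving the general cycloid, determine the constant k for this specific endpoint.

The Lagrangian L = sqrt((1 + y'^2) / y) has no explicit x dependence, so the Beltrami identity applies:
    L − y' ∂L/∂y' = C.
Compute ∂L/∂y' = y' / sqrt(y (1 + y'^2)).
Substitute:
    sqrt((1 + y'^2)/y) − y'·y' / sqrt(y (1 + y'^2))
    = (1 + y'^2) / sqrt(y (1 + y'^2)) − y'^2 / sqrt(y (1 + y'^2))
    = 1 / sqrt(y (1 + y'^2)) = C.
Squaring and rearranging gives the first integral
    y (1 + y'^2) = 1/C^2 =: k   (constant).
Solving this first-order ODE by the substitution
    y = (k/2)(1 − cos θ)
yields the cycloid parameterisation
    x(θ) = (k/2)(θ − sin θ),   y(θ) = (k/2)(1 − cos θ).
The constant k is fixed by the endpoint condition.
Now fit the given lower endpoint (x1, y1) = (38π/2, 38). At the bottom of the first arch (θ = π), the parametric equations give
    y(π) = (k/2)(1 − cos π) = k,
    x(π) = (k/2)(π − sin π) = kπ/2.
Matching y(π) = 38 gives k = 38, consistent with x(π) = 38π/2. Therefore the specific cycloid is
    x(θ) = (38/2)(θ − sin θ),   y(θ) = (38/2)(1 − cos θ).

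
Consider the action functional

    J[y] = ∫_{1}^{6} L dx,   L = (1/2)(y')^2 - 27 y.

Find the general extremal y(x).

The Lagrangian is L = (1/2)(y')^2 - 27 y.
∂L/∂y = -27.
∂L/∂y' = y'.
The Euler-Lagrange equation d/dx(∂L/∂y') − ∂L/∂y = 0 becomes:
    y'' + 27 = 0
General solution: y(x) = -(27/2) x^2 + A x + B, where A and B are arbitrary constants fixed by the endpoint conditions.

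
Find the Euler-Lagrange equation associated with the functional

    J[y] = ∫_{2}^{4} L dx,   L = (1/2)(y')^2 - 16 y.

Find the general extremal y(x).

The Lagrangian is L = (1/2)(y')^2 - 16 y.
∂L/∂y = -16.
∂L/∂y' = y'.
The Euler-Lagrange equation d/dx(∂L/∂y') − ∂L/∂y = 0 becomes:
    y'' + 16 = 0
General solution: y(x) = -8 x^2 + A x + B, where A and B are arbitrary constants fixed by the endpoint conditions.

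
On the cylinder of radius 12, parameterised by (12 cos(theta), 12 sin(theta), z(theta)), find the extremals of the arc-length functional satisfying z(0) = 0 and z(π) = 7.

Parameterise the cylinder of radius R = 12 as
    r(θ) = (12 cos θ, 12 sin θ, z(θ)).
The arc-length element is
    ds = sqrt(144 + (dz/dθ)^2) dθ,
so the Lagrangian is L = sqrt(144 + z'^2).
L depends on z' only, not on z or θ, so ∂L/∂z = 0 and
    ∂L/∂z' = z' / sqrt(144 + z'^2).
The Euler-Lagrange equation gives
    d/dθ( z' / sqrt(144 + z'^2) ) = 0,
so z' is constant. Integrating once:
    z(θ) = a θ + b,
a helix on the cylinder (a straight line when the cylinder is unrolled). The constants a, b are determined by the endpoint conditions.
With endpoint conditions z(0) = 0 and z(π) = 7: from z(0) = b we get b = 0, and a·π + 0 = 7 gives a = 7/π, so
    z(θ) = (7/π) θ.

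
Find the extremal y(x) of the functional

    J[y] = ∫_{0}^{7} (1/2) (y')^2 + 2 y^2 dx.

The Lagrangian is L = (1/2) (y')^2 + 2 y^2.
Compute ∂L/∂y = 4y, ∂L/∂y' = y'.
The Euler-Lagrange equation d/dx(∂L/∂y') − ∂L/∂y = 0 reduces to
    y'' − 4 y = 0.
Its general solution is
    y(x) = A e^(2x) + B e^(−2x),
with A, B fixed by the endpoint conditions.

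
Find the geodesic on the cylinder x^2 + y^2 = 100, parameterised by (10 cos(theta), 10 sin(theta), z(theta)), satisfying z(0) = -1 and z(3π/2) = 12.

Parameterise the cylinder of radius R = 10 as
    r(θ) = (10 cos θ, 10 sin θ, z(θ)).
The arc-length element is
    ds = sqrt(100 + (dz/dθ)^2) dθ,
so the Lagrangian is L = sqrt(100 + z'^2).
L depends on z' only, not on z or θ, so ∂L/∂z = 0 and
    ∂L/∂z' = z' / sqrt(100 + z'^2).
The Euler-Lagrange equation gives
    d/dθ( z' / sqrt(100 + z'^2) ) = 0,
so z' is constant. Integrating once:
    z(θ) = a θ + b,
a helix on the cylinder (a straight line when the cylinder is unrolled). The constants a, b are determined by the endpoint conditions.
With endpoint conditions z(0) = -1 and z(3π/2) = 12: from z(0) = b we get b = -1, and a·3π/2 + -1 = 12 gives a = 26/(3π), so
    z(θ) = (26/(3π)) θ − 1.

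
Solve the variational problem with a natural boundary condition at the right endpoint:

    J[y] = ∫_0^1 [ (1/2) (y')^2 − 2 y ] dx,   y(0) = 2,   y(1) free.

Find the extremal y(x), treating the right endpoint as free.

The Lagrangian L = (1/2) (y')^2 − 2 y gives
    ∂L/∂y = −2,   ∂L/∂y' = y'.
Euler-Lagrange: d/dx(y') − (−2) = 0, i.e. y'' + 2 = 0, so
    y(x) = −(2/2) x^2 + C1 x + C2.
Fixed left endpoint y(0) = 2 ⇒ C2 = 2.
The right endpoint x = 1 is free, so the natural (transversality) condition is ∂L/∂y' |_{x=1} = 0, i.e. y'(1) = 0.
Compute y'(x) = −2 x + C1, so y'(1) = −2 + C1 = 0 ⇒ C1 = 2.
Therefore the extremal is
    y(x) = −x^2 + 2 x + 2.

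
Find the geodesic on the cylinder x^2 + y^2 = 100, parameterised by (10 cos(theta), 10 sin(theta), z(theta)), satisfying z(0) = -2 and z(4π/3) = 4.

Parameterise the cylinder of radius R = 10 as
    r(θ) = (10 cos θ, 10 sin θ, z(θ)).
The arc-length element is
    ds = sqrt(100 + (dz/dθ)^2) dθ,
so the Lagrangian is L = sqrt(100 + z'^2).
L depends on z' only, not on z or θ, so ∂L/∂z = 0 and
    ∂L/∂z' = z' / sqrt(100 + z'^2).
The Euler-Lagrange equation gives
    d/dθ( z' / sqrt(100 + z'^2) ) = 0,
so z' is constant. Integrating once:
    z(θ) = a θ + b,
a helix on the cylinder (a straight line when the cylinder is unrolled). The constants a, b are determined by the endpoint conditions.
With endpoint conditions z(0) = -2 and z(4π/3) = 4: from z(0) = b we get b = -2, and a·4π/3 + -2 = 4 gives a = 9/(2π), so
    z(θ) = (9/(2π)) θ − 2.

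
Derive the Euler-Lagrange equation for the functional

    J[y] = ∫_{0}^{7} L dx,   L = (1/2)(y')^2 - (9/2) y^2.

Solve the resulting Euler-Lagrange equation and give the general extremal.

The Lagrangian is L = (1/2)(y')^2 - (9/2) y^2.
∂L/∂y = -9y.
∂L/∂y' = y'.
The Euler-Lagrange equation d/dx(∂L/∂y') − ∂L/∂y = 0 becomes:
    y'' + 9 y = 0
General solution: y(x) = A sin(3x) + B cos(3x), where A and B are arbitrary constants fixed by the endpoint conditions.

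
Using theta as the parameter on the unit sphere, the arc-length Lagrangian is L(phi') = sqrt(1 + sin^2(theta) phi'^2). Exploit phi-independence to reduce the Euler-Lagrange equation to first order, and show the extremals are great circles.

On the unit sphere with spherical coordinates (θ, φ), the induced metric is
    ds^2 = dθ^2 + sin^2(θ) dφ^2.
Parameterise by θ; the arc-length functional is
    J[φ] = ∫ sqrt(1 + sin^2(θ) (dφ/dθ)^2) dθ,
so L = sqrt(1 + sin^2(θ) φ'^2). Compute
    ∂L/∂φ = 0  (L has no explicit φ dependence),
    ∂L/∂φ' = sin^2(θ) φ' / sqrt(1 + sin^2(θ) φ'^2).
Since ∂L/∂φ = 0, the Euler-Lagrange equation
    d/dθ(∂L/∂φ') − ∂L/∂φ = 0
reduces to d/dθ(∂L/∂φ') = 0, i.e. the momentum conjugate to φ is conserved:
    sin^2(θ) φ' / sqrt(1 + sin^2(θ) φ'^2) = C.
This is Clairaut's relation for the sphere. Solving for φ' and integrating gives the great-circle family
    cot(θ) = A cos(φ − φ_0),
i.e. the intersection of the sphere with a plane through the origin. The two constants A and φ_0 (equivalently C and one phase) are fixed by the two endpoint conditions.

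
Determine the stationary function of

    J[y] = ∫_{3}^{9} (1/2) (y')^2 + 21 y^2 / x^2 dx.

The Lagrangian is L = (1/2) (y')^2 + 21 y^2 / x^2.
Compute ∂L/∂y = 42y/x^2, ∂L/∂y' = y'.
The Euler-Lagrange equation d/dx(∂L/∂y') − ∂L/∂y = 0 reduces to
    y'' − 42/x^2 · y = 0  (x > 0).
Its general solution is
    y(x) = A x^7 + B x^(-6),
with A, B fixed by the endpoint conditions.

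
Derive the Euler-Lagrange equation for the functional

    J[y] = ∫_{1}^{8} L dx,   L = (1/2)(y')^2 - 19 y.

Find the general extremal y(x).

The Lagrangian is L = (1/2)(y')^2 - 19 y.
∂L/∂y = -19.
∂L/∂y' = y'.
The Euler-Lagrange equation d/dx(∂L/∂y') − ∂L/∂y = 0 becomes:
    y'' + 19 = 0
General solution: y(x) = -(19/2) x^2 + A x + B, where A and B are arbitrary constants fixed by the endpoint conditions.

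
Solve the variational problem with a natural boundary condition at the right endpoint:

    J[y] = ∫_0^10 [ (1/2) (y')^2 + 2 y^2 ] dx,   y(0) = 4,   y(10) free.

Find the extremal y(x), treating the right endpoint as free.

The Lagrangian L = (1/2) (y')^2 + 2 y^2 gives
    ∂L/∂y = 4 y,   ∂L/∂y' = y'.
Euler-Lagrange: y'' − 4 y = 0.
With k = 2, the general solution is
    y(x) = A cosh(2 x) + B sinh(2 x).
Fixed left endpoint y(0) = 4 ⇒ A = 4.
The right endpoint x = 10 is free, so the natural (transversality) condition is ∂L/∂y' |_{x=10} = 0, i.e. y'(10) = 0.
Compute y'(x) = A k sinh(k x) + B k cosh(k x), so
    y'(10) = A k sinh(k·10) + B k cosh(k·10) = 0
    ⇒ B = −A tanh(k·10) = − 4 tanh(2·10).
Therefore the extremal is
    y(x) = 4 cosh(2 x) − 4 tanh(2·10) sinh(2 x).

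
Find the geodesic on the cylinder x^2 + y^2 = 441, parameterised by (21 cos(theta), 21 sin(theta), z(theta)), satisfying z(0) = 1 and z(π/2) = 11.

Parameterise the cylinder of radius R = 21 as
    r(θ) = (21 cos θ, 21 sin θ, z(θ)).
The arc-length element is
    ds = sqrt(441 + (dz/dθ)^2) dθ,
so the Lagrangian is L = sqrt(441 + z'^2).
L depends on z' only, not on z or θ, so ∂L/∂z = 0 and
    ∂L/∂z' = z' / sqrt(441 + z'^2).
The Euler-Lagrange equation gives
    d/dθ( z' / sqrt(441 + z'^2) ) = 0,
so z' is constant. Integrating once:
    z(θ) = a θ + b,
a helix on the cylinder (a straight line when the cylinder is unrolled). The constants a, b are determined by the endpoint conditions.
With endpoint conditions z(0) = 1 and z(π/2) = 11: from z(0) = b we get b = 1, and a·π/2 + 1 = 11 gives a = 20/π, so
    z(θ) = (20/π) θ + 1.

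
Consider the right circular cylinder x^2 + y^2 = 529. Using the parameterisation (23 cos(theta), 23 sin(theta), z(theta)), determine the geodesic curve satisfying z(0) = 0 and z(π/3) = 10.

Parameterise the cylinder of radius R = 23 as
    r(θ) = (23 cos θ, 23 sin θ, z(θ)).
The arc-length element is
    ds = sqrt(529 + (dz/dθ)^2) dθ,
so the Lagrangian is L = sqrt(529 + z'^2).
L depends on z' only, not on z or θ, so ∂L/∂z = 0 and
    ∂L/∂z' = z' / sqrt(529 + z'^2).
The Euler-Lagrange equation gives
    d/dθ( z' / sqrt(529 + z'^2) ) = 0,
so z' is constant. Integrating once:
    z(θ) = a θ + b,
a helix on the cylinder (a straight line when the cylinder is unrolled). The constants a, b are determined by the endpoint conditions.
With endpoint conditions z(0) = 0 and z(π/3) = 10: from z(0) = b we get b = 0, and a·π/3 + 0 = 10 gives a = 30/π, so
    z(θ) = (30/π) θ.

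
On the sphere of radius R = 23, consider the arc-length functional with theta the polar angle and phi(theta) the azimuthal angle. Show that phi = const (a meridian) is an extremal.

On the sphere of radius R = 23 with spherical coordinates (θ, φ), the induced metric is
    ds^2 = 529(dθ^2 + sin^2(θ) dφ^2).
Using θ as the parameter, the arc-length functional becomes
    J[φ] = ∫ 23 sqrt(1 + sin^2(θ) (dφ/dθ)^2) dθ.
So L = 23 sqrt(1 + sin^2(θ) φ'^2). Compute
    ∂L/∂φ = 0  (L has no explicit φ dependence),
    ∂L/∂φ' = 23 sin^2(θ) φ' / sqrt(1 + sin^2(θ) φ'^2).
For the candidate φ(θ) = c (constant), φ' = 0, so ∂L/∂φ' evaluated along the candidate vanishes, and ∂L/∂φ is identically zero. Hence
    d/dθ(∂L/∂φ') − ∂L/∂φ = 0
is satisfied. Therefore meridians φ = const are extremals of arc length — they are geodesics on the sphere.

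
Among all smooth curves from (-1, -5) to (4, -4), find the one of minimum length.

Arc-length functional: J[y] = ∫ sqrt(1 + (y')^2) dx.
Lagrangian L = sqrt(1 + (y')^2) has no explicit y dependence, so ∂L/∂y = 0 and the Euler-Lagrange equation gives
    d/dx( y' / sqrt(1 + (y')^2) ) = 0  ⇒  y' / sqrt(1 + (y')^2) = const.
Hence y' is constant, so y(x) is affine.
Fitting the endpoints (-1, -5) and (4, -4):
    slope m = ((-4) − (-5)) / (4 − (-1)) = 1/5,
    intercept c = (-5) − m·(-1) = -24/5.
Extremal: y(x) = (1/5) x - 24/5.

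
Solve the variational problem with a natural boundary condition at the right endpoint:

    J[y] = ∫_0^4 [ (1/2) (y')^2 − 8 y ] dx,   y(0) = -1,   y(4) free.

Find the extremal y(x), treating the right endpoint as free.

The Lagrangian L = (1/2) (y')^2 − 8 y gives
    ∂L/∂y = −8,   ∂L/∂y' = y'.
Euler-Lagrange: d/dx(y') − (−8) = 0, i.e. y'' + 8 = 0, so
    y(x) = −(8/2) x^2 + C1 x + C2.
Fixed left endpoint y(0) = -1 ⇒ C2 = -1.
The right endpoint x = 4 is free, so the natural (transversality) condition is ∂L/∂y' |_{x=4} = 0, i.e. y'(4) = 0.
Compute y'(x) = −8 x + C1, so y'(4) = −32 + C1 = 0 ⇒ C1 = 32.
Therefore the extremal is
    y(x) = −4 x^2 + 32 x − 1.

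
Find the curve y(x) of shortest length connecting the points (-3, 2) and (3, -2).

Arc-length functional: J[y] = ∫ sqrt(1 + (y')^2) dx.
Lagrangian L = sqrt(1 + (y')^2) has no explicit y dependence, so ∂L/∂y = 0 and the Euler-Lagrange equation gives
    d/dx( y' / sqrt(1 + (y')^2) ) = 0  ⇒  y' / sqrt(1 + (y')^2) = const.
Hence y' is constant, so y(x) is affine.
Fitting the endpoints (-3, 2) and (3, -2):
    slope m = ((-2) − 2) / (3 − (-3)) = -2/3,
    intercept c = 2 − m·(-3) = 0.
Extremal: y(x) = (-2/3) x.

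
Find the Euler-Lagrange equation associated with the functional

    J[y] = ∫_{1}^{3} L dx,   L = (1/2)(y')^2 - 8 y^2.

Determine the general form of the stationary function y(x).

The Lagrangian is L = (1/2)(y')^2 - 8 y^2.
∂L/∂y = -16y.
∂L/∂y' = y'.
The Euler-Lagrange equation d/dx(∂L/∂y') − ∂L/∂y = 0 becomes:
    y'' + 16 y = 0
General solution: y(x) = A sin(4x) + B cos(4x), where A and B are arbitrary constants fixed by the endpoint conditions.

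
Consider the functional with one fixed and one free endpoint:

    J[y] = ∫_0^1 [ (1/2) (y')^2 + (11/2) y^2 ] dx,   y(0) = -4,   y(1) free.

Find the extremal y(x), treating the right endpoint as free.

The Lagrangian L = (1/2) (y')^2 + (11/2) y^2 gives
    ∂L/∂y = 11 y,   ∂L/∂y' = y'.
Euler-Lagrange: y'' − 11 y = 0.
With k = sqrt(11), the general solution is
    y(x) = A cosh(sqrt(11) x) + B sinh(sqrt(11) x).
Fixed left endpoint y(0) = -4 ⇒ A = -4.
The right endpoint x = 1 is free, so the natural (transversality) condition is ∂L/∂y' |_{x=1} = 0, i.e. y'(1) = 0.
Compute y'(x) = A k sinh(k x) + B k cosh(k x), so
    y'(1) = A k sinh(k·1) + B k cosh(k·1) = 0
    ⇒ B = −A tanh(k·1) = 4 tanh(sqrt(11)·1).
Therefore the extremal is
    y(x) = −4 cosh(sqrt(11) x) + 4 tanh(sqrt(11)·1) sinh(sqrt(11) x).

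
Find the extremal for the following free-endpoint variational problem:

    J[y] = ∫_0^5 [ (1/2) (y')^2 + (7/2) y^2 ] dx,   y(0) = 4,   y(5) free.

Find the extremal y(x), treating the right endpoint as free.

The Lagrangian L = (1/2) (y')^2 + (7/2) y^2 gives
    ∂L/∂y = 7 y,   ∂L/∂y' = y'.
Euler-Lagrange: y'' − 7 y = 0.
With k = sqrt(7), the general solution is
    y(x) = A cosh(sqrt(7) x) + B sinh(sqrt(7) x).
Fixed left endpoint y(0) = 4 ⇒ A = 4.
The right endpoint x = 5 is free, so the natural (transversality) condition is ∂L/∂y' |_{x=5} = 0, i.e. y'(5) = 0.
Compute y'(x) = A k sinh(k x) + B k cosh(k x), so
    y'(5) = A k sinh(k·5) + B k cosh(k·5) = 0
    ⇒ B = −A tanh(k·5) = − 4 tanh(sqrt(7)·5).
Therefore the extremal is
    y(x) = 4 cosh(sqrt(7) x) − 4 tanh(sqrt(7)·5) sinh(sqrt(7) x).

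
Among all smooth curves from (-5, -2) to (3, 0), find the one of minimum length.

Arc-length functional: J[y] = ∫ sqrt(1 + (y')^2) dx.
Lagrangian L = sqrt(1 + (y')^2) has no explicit y dependence, so ∂L/∂y = 0 and the Euler-Lagrange equation gives
    d/dx( y' / sqrt(1 + (y')^2) ) = 0  ⇒  y' / sqrt(1 + (y')^2) = const.
Hence y' is constant, so y(x) is affine.
Fitting the endpoints (-5, -2) and (3, 0):
    slope m = (0 − (-2)) / (3 − (-5)) = 1/4,
    intercept c = (-2) − m·(-5) = -3/4.
Extremal: y(x) = (1/4) x - 3/4.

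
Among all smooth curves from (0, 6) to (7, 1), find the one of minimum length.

Arc-length functional: J[y] = ∫ sqrt(1 + (y')^2) dx.
Lagrangian L = sqrt(1 + (y')^2) has no explicit y dependence, so ∂L/∂y = 0 and the Euler-Lagrange equation gives
    d/dx( y' / sqrt(1 + (y')^2) ) = 0  ⇒  y' / sqrt(1 + (y')^2) = const.
Hence y' is constant, so y(x) is affine.
Fitting the endpoints (0, 6) and (7, 1):
    slope m = (1 − 6) / (7 − 0) = -5/7,
    intercept c = 6 − m·0 = 6.
Extremal: y(x) = (-5/7) x + 6.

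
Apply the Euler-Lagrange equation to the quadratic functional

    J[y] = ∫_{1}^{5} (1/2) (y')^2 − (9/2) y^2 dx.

The Lagrangian is L = (1/2) (y')^2 − (9/2) y^2.
Compute ∂L/∂y = -9y, ∂L/∂y' = y'.
The Euler-Lagrange equation d/dx(∂L/∂y') − ∂L/∂y = 0 reduces to
    y'' + 9 y = 0.
Its general solution is
    y(x) = A sin(3x) + B cos(3x),
with A, B fixed by the endpoint conditions.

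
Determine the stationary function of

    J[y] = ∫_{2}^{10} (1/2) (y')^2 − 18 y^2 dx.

The Lagrangian is L = (1/2) (y')^2 − 18 y^2.
Compute ∂L/∂y = -36y, ∂L/∂y' = y'.
The Euler-Lagrange equation d/dx(∂L/∂y') − ∂L/∂y = 0 reduces to
    y'' + 36 y = 0.
Its general solution is
    y(x) = A sin(6x) + B cos(6x),
with A, B fixed by the endpoint conditions.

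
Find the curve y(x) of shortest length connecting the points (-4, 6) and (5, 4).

Arc-length functional: J[y] = ∫ sqrt(1 + (y')^2) dx.
Lagrangian L = sqrt(1 + (y')^2) has no explicit y dependence, so ∂L/∂y = 0 and the Euler-Lagrange equation gives
    d/dx( y' / sqrt(1 + (y')^2) ) = 0  ⇒  y' / sqrt(1 + (y')^2) = const.
Hence y' is constant, so y(x) is affine.
Fitting the endpoints (-4, 6) and (5, 4):
    slope m = (4 − 6) / (5 − (-4)) = -2/9,
    intercept c = 6 − m·(-4) = 46/9.
Extremal: y(x) = (-2/9) x + 46/9.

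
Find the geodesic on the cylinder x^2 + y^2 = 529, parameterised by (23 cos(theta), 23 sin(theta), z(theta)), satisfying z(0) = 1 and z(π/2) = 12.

Parameterise the cylinder of radius R = 23 as
    r(θ) = (23 cos θ, 23 sin θ, z(θ)).
The arc-length element is
    ds = sqrt(529 + (dz/dθ)^2) dθ,
so the Lagrangian is L = sqrt(529 + z'^2).
L depends on z' only, not on z or θ, so ∂L/∂z = 0 and
    ∂L/∂z' = z' / sqrt(529 + z'^2).
The Euler-Lagrange equation gives
    d/dθ( z' / sqrt(529 + z'^2) ) = 0,
so z' is constant. Integrating once:
    z(θ) = a θ + b,
a helix on the cylinder (a straight line when the cylinder is unrolled). The constants a, b are determined by the endpoint conditions.
With endpoint conditions z(0) = 1 and z(π/2) = 12: from z(0) = b we get b = 1, and a·π/2 + 1 = 12 gives a = 22/π, so
    z(θ) = (22/π) θ + 1.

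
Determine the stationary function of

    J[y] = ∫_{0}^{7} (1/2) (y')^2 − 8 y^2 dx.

The Lagrangian is L = (1/2) (y')^2 − 8 y^2.
Compute ∂L/∂y = -16y, ∂L/∂y' = y'.
The Euler-Lagrange equation d/dx(∂L/∂y') − ∂L/∂y = 0 reduces to
    y'' + 16 y = 0.
Its general solution is
    y(x) = A sin(4x) + B cos(4x),
with A, B fixed by the endpoint conditions.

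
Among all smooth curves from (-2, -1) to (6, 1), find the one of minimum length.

Arc-length functional: J[y] = ∫ sqrt(1 + (y')^2) dx.
Lagrangian L = sqrt(1 + (y')^2) has no explicit y dependence, so ∂L/∂y = 0 and the Euler-Lagrange equation gives
    d/dx( y' / sqrt(1 + (y')^2) ) = 0  ⇒  y' / sqrt(1 + (y')^2) = const.
Hence y' is constant, so y(x) is affine.
Fitting the endpoints (-2, -1) and (6, 1):
    slope m = (1 − (-1)) / (6 − (-2)) = 1/4,
    intercept c = (-1) − m·(-2) = -1/2.
Extremal: y(x) = (1/4) x - 1/2.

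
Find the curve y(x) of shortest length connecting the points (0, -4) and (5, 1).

Arc-length functional: J[y] = ∫ sqrt(1 + (y')^2) dx.
Lagrangian L = sqrt(1 + (y')^2) has no explicit y dependence, so ∂L/∂y = 0 and the Euler-Lagrange equation gives
    d/dx( y' / sqrt(1 + (y')^2) ) = 0  ⇒  y' / sqrt(1 + (y')^2) = const.
Hence y' is constant, so y(x) is affine.
Fitting the endpoints (0, -4) and (5, 1):
    slope m = (1 − (-4)) / (5 − 0) = 1,
    intercept c = (-4) − m·0 = -4.
Extremal: y(x) = x - 4.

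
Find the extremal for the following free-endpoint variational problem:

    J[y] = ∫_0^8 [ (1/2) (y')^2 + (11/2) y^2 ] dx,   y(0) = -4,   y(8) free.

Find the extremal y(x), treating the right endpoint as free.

The Lagrangian L = (1/2) (y')^2 + (11/2) y^2 gives
    ∂L/∂y = 11 y,   ∂L/∂y' = y'.
Euler-Lagrange: y'' − 11 y = 0.
With k = sqrt(11), the general solution is
    y(x) = A cosh(sqrt(11) x) + B sinh(sqrt(11) x).
Fixed left endpoint y(0) = -4 ⇒ A = -4.
The right endpoint x = 8 is free, so the natural (transversality) condition is ∂L/∂y' |_{x=8} = 0, i.e. y'(8) = 0.
Compute y'(x) = A k sinh(k x) + B k cosh(k x), so
    y'(8) = A k sinh(k·8) + B k cosh(k·8) = 0
    ⇒ B = −A tanh(k·8) = 4 tanh(sqrt(11)·8).
Therefore the extremal is
    y(x) = −4 cosh(sqrt(11) x) + 4 tanh(sqrt(11)·8) sinh(sqrt(11) x).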